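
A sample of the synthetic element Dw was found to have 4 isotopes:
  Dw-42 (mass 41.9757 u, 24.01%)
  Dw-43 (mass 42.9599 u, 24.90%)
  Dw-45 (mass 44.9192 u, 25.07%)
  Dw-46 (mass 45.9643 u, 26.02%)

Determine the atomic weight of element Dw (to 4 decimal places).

43.9965 u

Weight each isotope mass by its fractional abundance: 0.2401 × 41.9757 + 0.2490 × 42.9599 + 0.2507 × 44.9192 + 0.2602 × 45.9643
= 10.07837 + 10.69702 + 11.26124 + 11.95991 = 43.99654 u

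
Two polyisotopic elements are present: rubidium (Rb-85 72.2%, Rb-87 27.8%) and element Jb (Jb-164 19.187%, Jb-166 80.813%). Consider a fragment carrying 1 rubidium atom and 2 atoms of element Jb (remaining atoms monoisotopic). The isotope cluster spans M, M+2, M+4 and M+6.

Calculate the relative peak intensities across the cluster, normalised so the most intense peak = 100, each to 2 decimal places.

Rubidium pattern (n=1): 0.7220 : 0.2780
Element Jb pattern (n=2): 0.0368141 : 0.31011181 : 0.6530741
Convolve the two distributions (both contribute in 2-u steps):
  M: 0.7220×0.0368141 = 0.026580
  M+2: 0.7220×0.31011181 + 0.2780×0.0368141 = 0.234135
  M+4: 0.7220×0.6530741 + 0.2780×0.31011181 = 0.557731
  M+6: 0.2780×0.6530741 = 0.181555
Scale to base peak (0.557731) = 100: 4.77 : 41.98 : 100.00 : 32.55

4.77 : 41.98 : 100.00 : 32.55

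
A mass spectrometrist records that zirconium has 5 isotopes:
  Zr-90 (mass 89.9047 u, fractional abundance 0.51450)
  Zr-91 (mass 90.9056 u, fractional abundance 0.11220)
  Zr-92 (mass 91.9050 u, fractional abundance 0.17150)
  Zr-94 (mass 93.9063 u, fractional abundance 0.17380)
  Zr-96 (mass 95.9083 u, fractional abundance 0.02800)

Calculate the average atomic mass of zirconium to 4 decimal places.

91.2236 u

Weight each isotope mass by its fractional abundance: 0.51450 × 89.9047 + 0.11220 × 90.9056 + 0.17150 × 91.9050 + 0.17380 × 93.9063 + 0.02800 × 95.9083
= 46.25597 + 10.19961 + 15.76171 + 16.32091 + 2.68543 = 91.22363 u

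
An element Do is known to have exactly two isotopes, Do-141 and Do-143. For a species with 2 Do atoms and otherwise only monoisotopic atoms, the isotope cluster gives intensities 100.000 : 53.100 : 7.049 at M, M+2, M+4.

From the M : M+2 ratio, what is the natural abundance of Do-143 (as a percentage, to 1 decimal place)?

Let p = fractional abundance of Do-141. I(M+2)/I(M) = [C(2,1)·p^1·(1−p)] / p^2 = 2·(1−p)/p = 53.100/100.000 = 0.5310
(1−p)/p = 0.5310/2 = 0.2655  ⇒  p = 1/(1 + 0.2655) = 0.7902
Do-141: 79.0%, Do-143: 21.0%.

21.0%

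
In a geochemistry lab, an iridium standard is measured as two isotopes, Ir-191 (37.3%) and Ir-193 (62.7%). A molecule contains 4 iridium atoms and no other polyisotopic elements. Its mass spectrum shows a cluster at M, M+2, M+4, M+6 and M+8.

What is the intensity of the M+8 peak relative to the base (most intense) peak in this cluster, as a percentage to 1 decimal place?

42.0%

(0.373 + 0.627)^4 gives M 0.0194, M+2 0.1302, M+4 0.3282, M+6 0.3678, M+8 0.1546; the largest is M+6.
P(M+6) = C(4,3) × 0.373^1 × 0.627^3 = 4 × 0.3730 × 0.24649188 = 0.367766 (base)
P(M+8) = C(4,4) × 0.373^0 × 0.627^4 = 1 × 1.0000 × 0.15455041 = 0.154550
Relative intensity = 0.154550 / 0.367766 × 100 = 42.0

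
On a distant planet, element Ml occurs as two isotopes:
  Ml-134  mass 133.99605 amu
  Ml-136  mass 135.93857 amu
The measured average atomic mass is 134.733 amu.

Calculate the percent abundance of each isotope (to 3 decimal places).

With x = fraction of Ml-134 (so Ml-136 is 1 − x):
133.99605·x + 135.93857·(1 − x) = 134.733
(133.99605 − 135.93857)·x = 134.733 − 135.93857
x = -1.20557 / -1.94252 = 0.62062 → 62.062% Ml-134, 37.938% Ml-136.

Ml-134: 62.062%, Ml-136: 37.938%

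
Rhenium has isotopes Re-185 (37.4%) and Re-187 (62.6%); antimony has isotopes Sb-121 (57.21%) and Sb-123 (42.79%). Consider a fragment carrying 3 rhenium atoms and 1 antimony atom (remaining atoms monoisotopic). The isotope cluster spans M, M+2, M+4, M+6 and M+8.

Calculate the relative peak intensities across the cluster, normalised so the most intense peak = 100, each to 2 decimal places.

8.22 : 47.44 : 100.00 : 90.26 : 28.84

Rhenium pattern (n=3): 0.05231362 : 0.26268713 : 0.43968487 : 0.24531438
Antimony pattern (n=1): 0.5721 : 0.4279
Convolve the two distributions (both contribute in 2-u steps):
  M: 0.05231362×0.5721 = 0.029929
  M+2: 0.05231362×0.4279 + 0.26268713×0.5721 = 0.172668
  M+4: 0.26268713×0.4279 + 0.43968487×0.5721 = 0.363948
  M+6: 0.43968487×0.4279 + 0.24531438×0.5721 = 0.328486
  M+8: 0.24531438×0.4279 = 0.104970
Scale to base peak (0.363948) = 100: 8.22 : 47.44 : 100.00 : 90.26 : 28.84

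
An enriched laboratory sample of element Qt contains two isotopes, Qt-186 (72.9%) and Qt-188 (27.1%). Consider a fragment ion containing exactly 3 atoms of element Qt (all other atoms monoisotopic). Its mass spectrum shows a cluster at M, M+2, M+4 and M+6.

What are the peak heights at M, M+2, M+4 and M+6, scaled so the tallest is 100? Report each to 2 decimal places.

89.67 : 100.00 : 37.17 : 4.61

The 3 Qt atoms are independent, so intensities follow the terms of (0.729 + 0.271)^3.
P(M) = 0.729^3 = 0.387420
P(M+2) = 3 × 0.729^2 × 0.271^1 = 0.432062
P(M+4) = 3 × 0.729^1 × 0.271^2 = 0.160615
P(M+6) = 0.271^3 = 0.019903
The M+2 peak is largest (0.432062); scaling to 100 gives 89.67 : 100.00 : 37.17 : 4.61.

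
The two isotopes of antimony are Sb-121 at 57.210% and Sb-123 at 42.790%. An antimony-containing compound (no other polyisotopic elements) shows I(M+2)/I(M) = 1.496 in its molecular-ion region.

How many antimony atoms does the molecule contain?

The M+2/M ratio from n Sb atoms is n · q/p = n · 0.42790/0.57210.
n = 1.496 × 0.57210/0.42790 = 2.00 ≈ 2

2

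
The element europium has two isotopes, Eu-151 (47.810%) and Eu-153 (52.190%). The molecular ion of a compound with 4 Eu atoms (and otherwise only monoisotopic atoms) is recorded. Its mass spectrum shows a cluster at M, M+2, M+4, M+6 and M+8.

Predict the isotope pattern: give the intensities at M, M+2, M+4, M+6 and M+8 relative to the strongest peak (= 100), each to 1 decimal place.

Each Eu atom is independently Eu-151 (p = 0.47810) or Eu-153 (q = 0.52190); the cluster is the binomial expansion (p + q)^4.
P(M) = 0.47810^4 = 0.052249
P(M+2) = 4 × 0.47810^3 × 0.52190^1 = 0.228141
P(M+4) = 6 × 0.47810^2 × 0.52190^2 = 0.373563
P(M+6) = 4 × 0.47810^1 × 0.52190^3 = 0.271857
P(M+8) = 0.52190^4 = 0.074191
The M+4 peak is largest (0.373563); scaling to 100 gives 14.0 : 61.1 : 100.0 : 72.8 : 19.9.

14.0 : 61.1 : 100.0 : 72.8 : 19.9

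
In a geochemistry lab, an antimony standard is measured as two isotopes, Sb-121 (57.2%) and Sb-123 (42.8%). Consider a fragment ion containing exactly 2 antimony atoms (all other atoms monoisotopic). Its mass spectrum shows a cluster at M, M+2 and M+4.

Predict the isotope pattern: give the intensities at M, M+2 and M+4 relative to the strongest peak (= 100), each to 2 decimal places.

66.82 : 100.00 : 37.41

Each Sb atom is independently Sb-121 (p = 0.572) or Sb-123 (q = 0.428); the cluster is the binomial expansion (p + q)^2.
P(M) = 0.572^2 = 0.327184
P(M+2) = 2 × 0.572^1 × 0.428^1 = 0.489632
P(M+4) = 0.428^2 = 0.183184
The M+2 peak is largest (0.489632); scaling to 100 gives 66.82 : 100.00 : 37.41.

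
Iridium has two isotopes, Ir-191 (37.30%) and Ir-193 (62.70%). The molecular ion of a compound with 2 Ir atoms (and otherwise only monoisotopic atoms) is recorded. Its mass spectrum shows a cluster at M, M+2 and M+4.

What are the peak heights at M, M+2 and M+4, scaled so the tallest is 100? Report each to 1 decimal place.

29.7 : 100.0 : 84.0

Expanding (0.3730 + 0.6270)^2:
P(M) = 0.3730^2 = 0.139129
P(M+2) = 2 × 0.3730^1 × 0.6270^1 = 0.467742
P(M+4) = 0.6270^2 = 0.393129
The M+2 peak is largest (0.467742); scaling to 100 gives 29.7 : 100.0 : 84.0.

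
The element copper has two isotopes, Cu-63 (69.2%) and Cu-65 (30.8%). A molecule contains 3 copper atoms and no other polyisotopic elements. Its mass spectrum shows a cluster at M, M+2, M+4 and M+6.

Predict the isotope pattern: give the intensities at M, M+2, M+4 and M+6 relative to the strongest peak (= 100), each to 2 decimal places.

74.89 : 100.00 : 44.51 : 6.60

The 3 Cu atoms are independent, so intensities follow the terms of (0.692 + 0.308)^3.
P(M) = 0.692^3 = 0.331374
P(M+2) = 3 × 0.692^2 × 0.308^1 = 0.442470
P(M+4) = 3 × 0.692^1 × 0.308^2 = 0.196938
P(M+6) = 0.308^3 = 0.029218
The M+2 peak is largest (0.442470); scaling to 100 gives 74.89 : 100.00 : 44.51 : 6.60.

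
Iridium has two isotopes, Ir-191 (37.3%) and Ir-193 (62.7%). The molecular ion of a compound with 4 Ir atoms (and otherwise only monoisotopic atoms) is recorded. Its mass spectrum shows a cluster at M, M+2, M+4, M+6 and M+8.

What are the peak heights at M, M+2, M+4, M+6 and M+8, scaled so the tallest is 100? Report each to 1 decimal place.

5.3 : 35.4 : 89.2 : 100.0 : 42.0

Expanding (0.373 + 0.627)^4:
P(M) = 0.373^4 = 0.019357
P(M+2) = 4 × 0.373^3 × 0.627^1 = 0.130153
P(M+4) = 6 × 0.373^2 × 0.627^2 = 0.328174
P(M+6) = 4 × 0.373^1 × 0.627^3 = 0.367766
P(M+8) = 0.627^4 = 0.154550
The M+6 peak is largest (0.367766); scaling to 100 gives 5.3 : 35.4 : 89.2 : 100.0 : 42.0.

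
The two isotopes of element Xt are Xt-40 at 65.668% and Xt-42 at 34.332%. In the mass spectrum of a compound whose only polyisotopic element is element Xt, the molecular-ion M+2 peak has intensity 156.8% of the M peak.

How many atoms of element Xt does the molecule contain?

3

For n independent Xt atoms, I(M+2)/I(M) = n · (abundance Xt-42) / (abundance Xt-40) = n · 0.34332/0.65668.
n = 1.568 × 0.65668/0.34332 = 3.00 ≈ 3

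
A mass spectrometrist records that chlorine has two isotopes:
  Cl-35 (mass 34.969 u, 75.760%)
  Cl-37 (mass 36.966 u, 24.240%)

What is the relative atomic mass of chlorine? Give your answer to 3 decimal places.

Average mass = Σ (abundance × isotope mass) = 0.75760 × 34.969 + 0.24240 × 36.966
= 26.4925 + 8.9606 = 35.4531 u

35.453 u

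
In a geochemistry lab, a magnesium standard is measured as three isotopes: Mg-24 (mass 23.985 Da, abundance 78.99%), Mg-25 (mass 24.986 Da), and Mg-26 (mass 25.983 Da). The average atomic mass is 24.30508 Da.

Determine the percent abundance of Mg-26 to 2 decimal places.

11.01%

The remaining 21.01% is split between Mg-25 (fraction x) and Mg-26 (fraction 0.2101 − x).
Substituting: 24.986x + 25.983(0.2101 − x) = 5.3593285
(24.986 − 25.983)x = -0.0996998  ⇒  x = 0.10000, y = 0.11010
Mg-25: 10.00%, Mg-26: 11.01%.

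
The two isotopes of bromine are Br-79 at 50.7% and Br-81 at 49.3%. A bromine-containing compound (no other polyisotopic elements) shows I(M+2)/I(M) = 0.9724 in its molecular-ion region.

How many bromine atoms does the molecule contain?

1

The M+2/M ratio from n Br atoms is n · q/p = n · 0.493/0.507.
n = 0.9724 × 0.507/0.493 = 1.00 ≈ 1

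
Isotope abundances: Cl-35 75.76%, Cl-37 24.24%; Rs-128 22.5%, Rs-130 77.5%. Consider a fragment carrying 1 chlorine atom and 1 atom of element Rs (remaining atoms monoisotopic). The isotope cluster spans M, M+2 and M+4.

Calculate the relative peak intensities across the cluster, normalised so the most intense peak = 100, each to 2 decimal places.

26.56 : 100.00 : 29.28

Chlorine pattern (n=1): 0.7576 : 0.2424
Element Rs pattern (n=1): 0.2250 : 0.7750
Convolve the two distributions (both contribute in 2-u steps):
  M: 0.7576×0.2250 = 0.170460
  M+2: 0.7576×0.7750 + 0.2424×0.2250 = 0.641680
  M+4: 0.2424×0.7750 = 0.187860
Scale to base peak (0.641680) = 100: 26.56 : 100.00 : 29.28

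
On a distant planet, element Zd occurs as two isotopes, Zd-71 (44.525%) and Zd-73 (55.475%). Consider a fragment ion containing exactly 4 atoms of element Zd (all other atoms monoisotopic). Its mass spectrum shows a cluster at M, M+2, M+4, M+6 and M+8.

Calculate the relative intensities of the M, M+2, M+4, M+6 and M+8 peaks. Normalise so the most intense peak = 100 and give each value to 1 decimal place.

The 4 Zd atoms are independent, so intensities follow the terms of (0.44525 + 0.55475)^4.
P(M) = 0.44525^4 = 0.039302
P(M+2) = 4 × 0.44525^3 × 0.55475^1 = 0.195871
P(M+4) = 6 × 0.44525^2 × 0.55475^2 = 0.366061
P(M+6) = 4 × 0.44525^1 × 0.55475^3 = 0.304058
P(M+8) = 0.55475^4 = 0.094709
The M+4 peak is largest (0.366061); scaling to 100 gives 10.7 : 53.5 : 100.0 : 83.1 : 25.9.

10.7 : 53.5 : 100.0 : 83.1 : 25.9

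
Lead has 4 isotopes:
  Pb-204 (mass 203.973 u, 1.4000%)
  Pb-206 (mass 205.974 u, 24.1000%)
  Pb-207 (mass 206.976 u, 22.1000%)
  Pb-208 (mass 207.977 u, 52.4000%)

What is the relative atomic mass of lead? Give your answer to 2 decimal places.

207.22 u

Average mass = Σ (abundance × isotope mass) = 0.014000 × 203.973 + 0.241000 × 205.974 + 0.221000 × 206.976 + 0.524000 × 207.977
= 2.8556 + 49.6397 + 45.7417 + 108.9799 = 207.2169 u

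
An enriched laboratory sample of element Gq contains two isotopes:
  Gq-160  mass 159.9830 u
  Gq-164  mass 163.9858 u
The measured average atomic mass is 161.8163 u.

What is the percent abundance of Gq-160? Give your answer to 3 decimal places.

Writing the weighted mean with unknown fraction x of Gq-160:
159.9830·x + 163.9858·(1 − x) = 161.8163
(159.9830 − 163.9858)·x = 161.8163 − 163.9858
x = -2.1695 / -4.0028 = 0.54200 → 54.200% Gq-160, 45.800% Gq-164.

54.200%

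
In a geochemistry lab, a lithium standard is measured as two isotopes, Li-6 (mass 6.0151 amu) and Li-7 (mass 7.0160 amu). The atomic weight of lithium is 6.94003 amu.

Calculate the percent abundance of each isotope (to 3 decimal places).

Li-6: 7.590%, Li-7: 92.410%

Writing the weighted mean with unknown fraction x of Li-6:
6.0151·x + 7.0160·(1 − x) = 6.94003
(6.0151 − 7.0160)·x = 6.94003 − 7.0160
x = -0.07597 / -1.0009 = 0.07590 → 7.590% Li-6, 92.410% Li-7.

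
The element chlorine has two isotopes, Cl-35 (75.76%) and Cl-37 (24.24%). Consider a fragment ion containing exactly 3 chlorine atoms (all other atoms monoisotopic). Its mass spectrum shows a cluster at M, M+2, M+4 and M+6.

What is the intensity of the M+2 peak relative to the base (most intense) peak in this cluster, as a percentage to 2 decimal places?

95.99%

Binomial terms of (0.7576 + 0.2424)^3: M 0.4348, M+2 0.4174, M+4 0.1335, M+6 0.0142 → M is the base peak.
P(M) = C(3,0) × 0.7576^3 × 0.2424^0 = 1 × 0.4348304 × 1.0000 = 0.434830 (base)
P(M+2) = C(3,1) × 0.7576^2 × 0.2424^1 = 3 × 0.57395776 × 0.2424 = 0.417382
Relative intensity = 0.417382 / 0.434830 × 100 = 95.99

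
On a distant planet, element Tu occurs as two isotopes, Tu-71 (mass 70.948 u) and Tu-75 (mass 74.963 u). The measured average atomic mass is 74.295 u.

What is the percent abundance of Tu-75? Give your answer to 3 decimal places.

83.362%

With x = fraction of Tu-71 (so Tu-75 is 1 − x):
70.948·x + 74.963·(1 − x) = 74.295
(70.948 − 74.963)·x = 74.295 − 74.963
x = -0.668 / -4.015 = 0.16638 → 16.638% Tu-71, 83.362% Tu-75.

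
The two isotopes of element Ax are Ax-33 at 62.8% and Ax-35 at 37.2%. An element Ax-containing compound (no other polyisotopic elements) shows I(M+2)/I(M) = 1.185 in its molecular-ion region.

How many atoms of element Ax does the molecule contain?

2

With n Ax atoms, P(M+2)/P(M) = C(n,1)·p^(n−1)q / p^n = n·q/p = n · 0.372/0.628.
n = 1.185 × 0.628/0.372 = 2.00 ≈ 2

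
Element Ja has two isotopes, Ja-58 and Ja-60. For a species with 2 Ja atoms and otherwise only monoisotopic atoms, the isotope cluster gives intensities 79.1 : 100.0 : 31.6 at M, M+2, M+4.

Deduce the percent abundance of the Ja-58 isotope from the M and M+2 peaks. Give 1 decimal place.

61.3%

Write p for the Ja-58 fraction. I(M+2)/I(M) = [C(2,1)·p^1·(1−p)] / p^2 = 2·(1−p)/p = 100.0/79.1 = 1.2642
(1−p)/p = 1.2642/2 = 0.6321  ⇒  p = 1/(1 + 0.6321) = 0.6127
Ja-58: 61.3%, Ja-60: 38.7%.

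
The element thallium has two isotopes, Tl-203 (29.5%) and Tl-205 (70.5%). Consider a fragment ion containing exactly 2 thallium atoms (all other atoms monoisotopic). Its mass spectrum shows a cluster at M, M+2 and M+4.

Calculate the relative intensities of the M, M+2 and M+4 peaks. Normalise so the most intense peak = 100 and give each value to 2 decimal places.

17.51 : 83.69 : 100.00

Expanding (0.295 + 0.705)^2:
P(M) = 0.295^2 = 0.087025
P(M+2) = 2 × 0.295^1 × 0.705^1 = 0.415950
P(M+4) = 0.705^2 = 0.497025
The M+4 peak is largest (0.497025); scaling to 100 gives 17.51 : 83.69 : 100.00.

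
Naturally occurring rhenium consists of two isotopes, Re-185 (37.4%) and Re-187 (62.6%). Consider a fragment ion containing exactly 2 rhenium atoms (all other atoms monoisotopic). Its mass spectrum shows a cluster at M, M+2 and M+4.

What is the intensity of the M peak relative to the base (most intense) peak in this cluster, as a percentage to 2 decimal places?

29.87%

Binomial terms of (0.374 + 0.626)^2: M 0.1399, M+2 0.4682, M+4 0.3919 → M+2 is the base peak.
P(M+2) = C(2,1) × 0.374^1 × 0.626^1 = 2 × 0.3740 × 0.6260 = 0.468248 (base)
P(M) = C(2,0) × 0.374^2 × 0.626^0 = 1 × 0.139876 × 1.0000 = 0.139876
Relative intensity = 0.139876 / 0.468248 × 100 = 29.87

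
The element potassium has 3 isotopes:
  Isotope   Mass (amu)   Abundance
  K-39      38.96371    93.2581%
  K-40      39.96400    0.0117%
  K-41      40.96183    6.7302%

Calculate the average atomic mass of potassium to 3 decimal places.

39.098 amu

Average mass = Σ (abundance × isotope mass) = 0.932581 × 38.96371 + 0.000117 × 39.96400 + 0.067302 × 40.96183
= 36.336816 + 0.004676 + 2.756813 = 39.098305 amu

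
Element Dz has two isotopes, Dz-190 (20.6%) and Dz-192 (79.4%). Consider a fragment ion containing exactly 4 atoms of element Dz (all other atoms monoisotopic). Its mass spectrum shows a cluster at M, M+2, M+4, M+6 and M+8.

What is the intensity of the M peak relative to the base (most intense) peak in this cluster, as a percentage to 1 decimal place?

Term probabilities: M 0.0018, M+2 0.0278, M+4 0.1605, M+6 0.4125, M+8 0.3974. Base peak = M+6.
P(M+6) = C(4,3) × 0.206^1 × 0.794^3 = 4 × 0.2060 × 0.50056618 = 0.412467 (base)
P(M) = C(4,0) × 0.206^4 × 0.794^0 = 1 × 0.00180081 × 1.0000 = 0.001801
Relative intensity = 0.001801 / 0.412467 × 100 = 0.4

0.4%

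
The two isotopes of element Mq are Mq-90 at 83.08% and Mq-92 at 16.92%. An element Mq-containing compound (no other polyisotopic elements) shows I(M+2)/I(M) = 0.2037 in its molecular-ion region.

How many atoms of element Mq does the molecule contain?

The M+2/M ratio from n Mq atoms is n · q/p = n · 0.1692/0.8308.
n = 0.2037 × 0.8308/0.1692 = 1.00 ≈ 1

1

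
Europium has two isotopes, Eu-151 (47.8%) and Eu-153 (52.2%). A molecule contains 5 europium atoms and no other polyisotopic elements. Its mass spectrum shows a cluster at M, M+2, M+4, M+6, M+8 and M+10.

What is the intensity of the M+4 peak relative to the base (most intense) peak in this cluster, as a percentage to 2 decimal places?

Term probabilities: M 0.0250, M+2 0.1363, M+4 0.2976, M+6 0.3250, M+8 0.1775, M+10 0.0388. Base peak = M+6.
P(M+6) = C(5,3) × 0.478^2 × 0.522^3 = 10 × 0.228484 × 0.14223665 = 0.324988 (base)
P(M+4) = C(5,2) × 0.478^3 × 0.522^2 = 10 × 0.10921535 × 0.272484 = 0.297594
Relative intensity = 0.297594 / 0.324988 × 100 = 91.57

91.57%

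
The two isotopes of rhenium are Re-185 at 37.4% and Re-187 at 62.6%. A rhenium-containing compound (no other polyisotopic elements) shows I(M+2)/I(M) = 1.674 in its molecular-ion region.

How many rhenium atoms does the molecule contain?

With n Re atoms, P(M+2)/P(M) = C(n,1)·p^(n−1)q / p^n = n·q/p = n · 0.626/0.374.
n = 1.674 × 0.374/0.626 = 1.00 ≈ 1

1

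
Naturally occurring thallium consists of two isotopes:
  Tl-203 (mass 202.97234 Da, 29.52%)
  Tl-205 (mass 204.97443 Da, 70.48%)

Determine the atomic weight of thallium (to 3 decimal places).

Average mass = Σ (abundance × isotope mass) = 0.2952 × 202.97234 + 0.7048 × 204.97443
= 59.917435 + 144.465978 = 204.383413 Da

204.383 Da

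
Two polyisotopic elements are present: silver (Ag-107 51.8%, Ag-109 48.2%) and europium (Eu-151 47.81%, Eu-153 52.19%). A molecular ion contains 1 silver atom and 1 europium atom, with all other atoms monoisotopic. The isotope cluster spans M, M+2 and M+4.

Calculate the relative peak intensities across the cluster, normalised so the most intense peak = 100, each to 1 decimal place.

Silver pattern (n=1): 0.5180 : 0.4820
Europium pattern (n=1): 0.4781 : 0.5219
Convolve the two distributions (both contribute in 2-u steps):
  M: 0.5180×0.4781 = 0.247656
  M+2: 0.5180×0.5219 + 0.4820×0.4781 = 0.500788
  M+4: 0.4820×0.5219 = 0.251556
Scale to base peak (0.500788) = 100: 49.5 : 100.0 : 50.2

49.5 : 100.0 : 50.2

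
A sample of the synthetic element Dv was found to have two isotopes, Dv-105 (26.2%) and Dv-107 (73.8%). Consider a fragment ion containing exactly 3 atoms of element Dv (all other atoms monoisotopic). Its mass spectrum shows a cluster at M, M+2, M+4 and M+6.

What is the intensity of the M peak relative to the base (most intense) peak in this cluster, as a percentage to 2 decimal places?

4.20%

(0.262 + 0.738)^3 gives M 0.0180, M+2 0.1520, M+4 0.4281, M+6 0.4019; the largest is M+4.
P(M+4) = C(3,2) × 0.262^1 × 0.738^2 = 3 × 0.2620 × 0.544644 = 0.428090 (base)
P(M) = C(3,0) × 0.262^3 × 0.738^0 = 1 × 0.01798473 × 1.0000 = 0.017985
Relative intensity = 0.017985 / 0.428090 × 100 = 4.20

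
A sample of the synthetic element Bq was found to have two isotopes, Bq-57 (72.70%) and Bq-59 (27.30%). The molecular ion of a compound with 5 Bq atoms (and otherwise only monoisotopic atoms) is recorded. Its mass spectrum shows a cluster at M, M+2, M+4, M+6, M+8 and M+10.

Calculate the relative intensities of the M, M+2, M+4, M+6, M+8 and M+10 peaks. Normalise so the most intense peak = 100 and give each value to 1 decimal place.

The 5 Bq atoms are independent, so intensities follow the terms of (0.7270 + 0.2730)^5.
P(M) = 0.7270^5 = 0.203082
P(M+2) = 5 × 0.7270^4 × 0.2730^1 = 0.381303
P(M+4) = 10 × 0.7270^3 × 0.2730^2 = 0.286371
P(M+6) = 10 × 0.7270^2 × 0.2730^3 = 0.107537
P(M+8) = 5 × 0.7270^1 × 0.2730^4 = 0.020191
P(M+10) = 0.2730^5 = 0.001516
The M+2 peak is largest (0.381303); scaling to 100 gives 53.3 : 100.0 : 75.1 : 28.2 : 5.3 : 0.4.

53.3 : 100.0 : 75.1 : 28.2 : 5.3 : 0.4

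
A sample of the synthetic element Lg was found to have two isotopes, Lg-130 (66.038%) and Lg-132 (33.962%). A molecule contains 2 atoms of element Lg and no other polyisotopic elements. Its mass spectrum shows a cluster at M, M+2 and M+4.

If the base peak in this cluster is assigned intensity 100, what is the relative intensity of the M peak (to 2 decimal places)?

97.22

Binomial terms of (0.66038 + 0.33962)^2: M 0.4361, M+2 0.4486, M+4 0.1153 → M+2 is the base peak.
P(M+2) = C(2,1) × 0.66038^1 × 0.33962^1 = 2 × 0.66038 × 0.33962 = 0.448557 (base)
P(M) = C(2,0) × 0.66038^2 × 0.33962^0 = 1 × 0.43610174 × 1.0000 = 0.436102
Relative intensity = 0.436102 / 0.448557 × 100 = 97.22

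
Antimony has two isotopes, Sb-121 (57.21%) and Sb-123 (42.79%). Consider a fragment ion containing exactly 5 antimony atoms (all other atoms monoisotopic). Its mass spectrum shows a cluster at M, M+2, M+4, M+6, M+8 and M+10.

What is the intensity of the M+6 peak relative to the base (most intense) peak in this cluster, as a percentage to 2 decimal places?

74.79%

Term probabilities: M 0.0613, M+2 0.2292, M+4 0.3428, M+6 0.2564, M+8 0.0959, M+10 0.0143. Base peak = M+4.
P(M+4) = C(5,2) × 0.5721^3 × 0.4279^2 = 10 × 0.18724742 × 0.18309841 = 0.342847 (base)
P(M+6) = C(5,3) × 0.5721^2 × 0.4279^3 = 10 × 0.32729841 × 0.07834781 = 0.256431
Relative intensity = 0.256431 / 0.342847 × 100 = 74.79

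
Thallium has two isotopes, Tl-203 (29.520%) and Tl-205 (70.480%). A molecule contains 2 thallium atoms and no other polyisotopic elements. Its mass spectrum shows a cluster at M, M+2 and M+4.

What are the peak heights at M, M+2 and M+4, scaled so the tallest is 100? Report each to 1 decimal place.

The 2 Tl atoms are independent, so intensities follow the terms of (0.29520 + 0.70480)^2.
P(M) = 0.29520^2 = 0.087143
P(M+2) = 2 × 0.29520^1 × 0.70480^1 = 0.416114
P(M+4) = 0.70480^2 = 0.496743
The M+4 peak is largest (0.496743); scaling to 100 gives 17.5 : 83.8 : 100.0.

17.5 : 83.8 : 100.0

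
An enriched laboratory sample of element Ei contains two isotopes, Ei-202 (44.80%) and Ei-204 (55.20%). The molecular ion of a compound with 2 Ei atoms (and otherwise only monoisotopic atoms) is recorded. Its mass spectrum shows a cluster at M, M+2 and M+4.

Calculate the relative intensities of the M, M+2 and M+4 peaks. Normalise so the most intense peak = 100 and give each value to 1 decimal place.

40.6 : 100.0 : 61.6

Expanding (0.4480 + 0.5520)^2:
P(M) = 0.4480^2 = 0.200704
P(M+2) = 2 × 0.4480^1 × 0.5520^1 = 0.494592
P(M+4) = 0.5520^2 = 0.304704
The M+2 peak is largest (0.494592); scaling to 100 gives 40.6 : 100.0 : 61.6.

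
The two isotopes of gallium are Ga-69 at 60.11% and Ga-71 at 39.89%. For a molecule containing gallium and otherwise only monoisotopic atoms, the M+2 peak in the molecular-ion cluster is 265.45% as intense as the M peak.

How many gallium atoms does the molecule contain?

4

For n independent Ga atoms, I(M+2)/I(M) = n · (abundance Ga-71) / (abundance Ga-69) = n · 0.3989/0.6011.
n = 2.6545 × 0.6011/0.3989 = 4.00 ≈ 4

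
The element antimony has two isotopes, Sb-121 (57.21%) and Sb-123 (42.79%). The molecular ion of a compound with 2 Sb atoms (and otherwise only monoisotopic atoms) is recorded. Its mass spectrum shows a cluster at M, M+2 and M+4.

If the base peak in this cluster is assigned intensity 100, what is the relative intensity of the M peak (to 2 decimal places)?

Binomial terms of (0.5721 + 0.4279)^2: M 0.3273, M+2 0.4896, M+4 0.1831 → M+2 is the base peak.
P(M+2) = C(2,1) × 0.5721^1 × 0.4279^1 = 2 × 0.5721 × 0.4279 = 0.489603 (base)
P(M) = C(2,0) × 0.5721^2 × 0.4279^0 = 1 × 0.32729841 × 1.0000 = 0.327298
Relative intensity = 0.327298 / 0.489603 × 100 = 66.85

66.85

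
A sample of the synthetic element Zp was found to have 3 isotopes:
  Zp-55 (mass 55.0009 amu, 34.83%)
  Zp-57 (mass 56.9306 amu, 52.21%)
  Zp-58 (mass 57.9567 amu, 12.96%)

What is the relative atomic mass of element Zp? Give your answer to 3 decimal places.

56.391 amu

The abundance-weighted mean is 0.3483 × 55.0009 + 0.5221 × 56.9306 + 0.1296 × 57.9567
= 19.15681 + 29.72347 + 7.51119 = 56.39147 amu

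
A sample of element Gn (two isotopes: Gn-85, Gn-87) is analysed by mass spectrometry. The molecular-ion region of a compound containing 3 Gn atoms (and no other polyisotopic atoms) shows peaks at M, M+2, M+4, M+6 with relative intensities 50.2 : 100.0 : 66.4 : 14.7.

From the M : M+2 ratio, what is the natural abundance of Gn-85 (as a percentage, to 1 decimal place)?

60.1%

Write p for the Gn-85 fraction. I(M+2)/I(M) = [C(3,1)·p^2·(1−p)] / p^3 = 3·(1−p)/p = 100.0/50.2 = 1.9920
(1−p)/p = 1.9920/3 = 0.6640  ⇒  p = 1/(1 + 0.6640) = 0.6010
Gn-85: 60.1%, Gn-87: 39.9%.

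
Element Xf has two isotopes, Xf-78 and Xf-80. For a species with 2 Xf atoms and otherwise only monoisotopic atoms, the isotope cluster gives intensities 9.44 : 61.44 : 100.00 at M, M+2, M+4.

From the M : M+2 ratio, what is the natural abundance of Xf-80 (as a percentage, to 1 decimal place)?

76.5%

Let p = fractional abundance of Xf-78. I(M+2)/I(M) = [C(2,1)·p^1·(1−p)] / p^2 = 2·(1−p)/p = 61.44/9.44 = 6.5085
(1−p)/p = 6.5085/2 = 3.2542  ⇒  p = 1/(1 + 3.2542) = 0.2351
Xf-78: 23.5%, Xf-80: 76.5%.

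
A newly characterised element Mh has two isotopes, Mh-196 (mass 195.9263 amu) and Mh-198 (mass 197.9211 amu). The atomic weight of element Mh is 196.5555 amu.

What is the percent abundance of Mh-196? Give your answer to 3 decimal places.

With x = fraction of Mh-196 (so Mh-198 is 1 − x):
195.9263·x + 197.9211·(1 − x) = 196.5555
(195.9263 − 197.9211)·x = 196.5555 − 197.9211
x = -1.3656 / -1.9948 = 0.68458 → 68.458% Mh-196, 31.542% Mh-198.

68.458%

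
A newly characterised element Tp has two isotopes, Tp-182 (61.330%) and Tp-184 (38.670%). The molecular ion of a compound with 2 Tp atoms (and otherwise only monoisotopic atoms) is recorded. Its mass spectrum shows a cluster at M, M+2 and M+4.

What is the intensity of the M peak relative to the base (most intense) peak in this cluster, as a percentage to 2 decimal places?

79.30%

Term probabilities: M 0.3761, M+2 0.4743, M+4 0.1495. Base peak = M+2.
P(M+2) = C(2,1) × 0.61330^1 × 0.38670^1 = 2 × 0.6133 × 0.3867 = 0.474326 (base)
P(M) = C(2,0) × 0.61330^2 × 0.38670^0 = 1 × 0.37613689 × 1.0000 = 0.376137
Relative intensity = 0.376137 / 0.474326 × 100 = 79.30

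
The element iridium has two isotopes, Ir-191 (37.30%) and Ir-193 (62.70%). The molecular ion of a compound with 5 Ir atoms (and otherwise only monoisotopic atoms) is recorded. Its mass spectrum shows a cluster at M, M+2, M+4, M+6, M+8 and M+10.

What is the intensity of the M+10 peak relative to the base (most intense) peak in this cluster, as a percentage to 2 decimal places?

(0.3730 + 0.6270)^5 gives M 0.0072, M+2 0.0607, M+4 0.2040, M+6 0.3429, M+8 0.2882, M+10 0.0969; the largest is M+6.
P(M+6) = C(5,3) × 0.3730^2 × 0.6270^3 = 10 × 0.139129 × 0.24649188 = 0.342942 (base)
P(M+10) = C(5,5) × 0.3730^0 × 0.6270^5 = 1 × 1.0000 × 0.09690311 = 0.096903
Relative intensity = 0.096903 / 0.342942 × 100 = 28.26

28.26%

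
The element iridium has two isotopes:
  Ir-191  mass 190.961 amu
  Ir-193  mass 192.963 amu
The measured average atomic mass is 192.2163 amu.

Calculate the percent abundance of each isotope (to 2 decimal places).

With x = fraction of Ir-191 (so Ir-193 is 1 − x):
190.961·x + 192.963·(1 − x) = 192.2163
(190.961 − 192.963)·x = 192.2163 − 192.963
x = -0.7467 / -2.002 = 0.37298 → 37.30% Ir-191, 62.70% Ir-193.

Ir-191: 37.30%, Ir-193: 62.70%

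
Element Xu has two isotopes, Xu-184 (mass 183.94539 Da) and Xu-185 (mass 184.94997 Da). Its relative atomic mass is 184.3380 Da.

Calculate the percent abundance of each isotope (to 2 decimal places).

Xu-184: 60.92%, Xu-185: 39.08%

Writing the weighted mean with unknown fraction x of Xu-184:
183.94539·x + 184.94997·(1 − x) = 184.3380
(183.94539 − 184.94997)·x = 184.3380 − 184.94997
x = -0.61197 / -1.00458 = 0.60918 → 60.92% Xu-184, 39.08% Xu-185.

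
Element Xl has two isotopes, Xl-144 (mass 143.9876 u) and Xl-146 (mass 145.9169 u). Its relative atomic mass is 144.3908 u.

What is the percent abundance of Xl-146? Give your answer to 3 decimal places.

20.899%

Let x be the fractional abundance of Xl-144; then Xl-146 has abundance 1 − x.
143.9876·x + 145.9169·(1 − x) = 144.3908
(143.9876 − 145.9169)·x = 144.3908 − 145.9169
x = -1.5261 / -1.9293 = 0.79101 → 79.101% Xl-144, 20.899% Xl-146.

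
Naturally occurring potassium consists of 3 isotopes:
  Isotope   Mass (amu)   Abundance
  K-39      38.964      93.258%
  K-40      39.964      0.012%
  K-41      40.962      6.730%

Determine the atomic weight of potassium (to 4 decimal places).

39.0986 amu

Weight each isotope mass by its fractional abundance: 0.93258 × 38.964 + 0.00012 × 39.964 + 0.06730 × 40.962
= 36.33705 + 0.00480 + 2.75674 = 39.09859 amu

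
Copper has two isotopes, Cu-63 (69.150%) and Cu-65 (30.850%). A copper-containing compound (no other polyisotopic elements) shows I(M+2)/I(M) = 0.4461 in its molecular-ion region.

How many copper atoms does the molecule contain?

The M+2/M ratio from n Cu atoms is n · q/p = n · 0.30850/0.69150.
n = 0.4461 × 0.69150/0.30850 = 1.00 ≈ 1

1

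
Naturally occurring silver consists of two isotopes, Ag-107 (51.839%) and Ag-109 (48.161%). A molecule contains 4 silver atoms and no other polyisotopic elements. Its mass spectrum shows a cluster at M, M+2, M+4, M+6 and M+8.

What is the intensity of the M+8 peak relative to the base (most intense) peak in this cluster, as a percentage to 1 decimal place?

14.4%

(0.51839 + 0.48161)^4 gives M 0.0722, M+2 0.2684, M+4 0.3740, M+6 0.2316, M+8 0.0538; the largest is M+4.
P(M+4) = C(4,2) × 0.51839^2 × 0.48161^2 = 6 × 0.26872819 × 0.23194819 = 0.373986 (base)
P(M+8) = C(4,4) × 0.51839^0 × 0.48161^4 = 1 × 1.0000 × 0.05379996 = 0.053800
Relative intensity = 0.053800 / 0.373986 × 100 = 14.4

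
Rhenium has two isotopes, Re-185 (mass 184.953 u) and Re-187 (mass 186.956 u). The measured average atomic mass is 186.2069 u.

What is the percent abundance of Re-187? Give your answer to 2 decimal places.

62.60%

With x = fraction of Re-185 (so Re-187 is 1 − x):
184.953·x + 186.956·(1 − x) = 186.2069
(184.953 − 186.956)·x = 186.2069 − 186.956
x = -0.7491 / -2.003 = 0.37399 → 37.40% Re-185, 62.60% Re-187.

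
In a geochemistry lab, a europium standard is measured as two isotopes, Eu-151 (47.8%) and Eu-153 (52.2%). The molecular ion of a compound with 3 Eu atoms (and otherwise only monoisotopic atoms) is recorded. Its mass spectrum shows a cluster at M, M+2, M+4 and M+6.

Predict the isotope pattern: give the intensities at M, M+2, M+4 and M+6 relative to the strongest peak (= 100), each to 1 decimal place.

28.0 : 91.6 : 100.0 : 36.4

Each Eu atom is independently Eu-151 (p = 0.478) or Eu-153 (q = 0.522); the cluster is the binomial expansion (p + q)^3.
P(M) = 0.478^3 = 0.109215
P(M+2) = 3 × 0.478^2 × 0.522^1 = 0.357806
P(M+4) = 3 × 0.478^1 × 0.522^2 = 0.390742
P(M+6) = 0.522^3 = 0.142237
The M+4 peak is largest (0.390742); scaling to 100 gives 28.0 : 91.6 : 100.0 : 36.4.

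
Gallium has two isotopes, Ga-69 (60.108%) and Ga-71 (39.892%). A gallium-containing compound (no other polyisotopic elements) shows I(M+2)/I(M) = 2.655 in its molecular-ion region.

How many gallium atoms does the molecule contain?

4

The M+2/M ratio from n Ga atoms is n · q/p = n · 0.39892/0.60108.
n = 2.655 × 0.60108/0.39892 = 4.00 ≈ 4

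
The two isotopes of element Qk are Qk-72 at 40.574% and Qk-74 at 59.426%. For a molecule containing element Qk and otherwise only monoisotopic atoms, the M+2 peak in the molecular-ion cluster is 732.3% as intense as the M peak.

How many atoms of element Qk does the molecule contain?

5

For n independent Qk atoms, I(M+2)/I(M) = n · (abundance Qk-74) / (abundance Qk-72) = n · 0.59426/0.40574.
n = 7.323 × 0.40574/0.59426 = 5.00 ≈ 5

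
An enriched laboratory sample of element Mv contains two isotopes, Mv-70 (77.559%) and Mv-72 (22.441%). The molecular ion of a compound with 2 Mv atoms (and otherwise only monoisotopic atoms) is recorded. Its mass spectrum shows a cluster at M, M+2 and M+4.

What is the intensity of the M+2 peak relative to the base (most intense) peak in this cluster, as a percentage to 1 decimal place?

57.9%

Term probabilities: M 0.6015, M+2 0.3481, M+4 0.0504. Base peak = M.
P(M) = C(2,0) × 0.77559^2 × 0.22441^0 = 1 × 0.60153985 × 1.0000 = 0.601540 (base)
P(M+2) = C(2,1) × 0.77559^1 × 0.22441^1 = 2 × 0.77559 × 0.22441 = 0.348100
Relative intensity = 0.348100 / 0.601540 × 100 = 57.9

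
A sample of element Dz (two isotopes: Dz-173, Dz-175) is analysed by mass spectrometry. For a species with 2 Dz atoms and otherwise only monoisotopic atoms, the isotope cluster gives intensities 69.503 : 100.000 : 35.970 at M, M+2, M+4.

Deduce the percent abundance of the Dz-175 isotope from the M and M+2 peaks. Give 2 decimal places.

41.84%

Let p = fractional abundance of Dz-173. I(M+2)/I(M) = [C(2,1)·p^1·(1−p)] / p^2 = 2·(1−p)/p = 100.000/69.503 = 1.4388
(1−p)/p = 1.4388/2 = 0.7194  ⇒  p = 1/(1 + 0.7194) = 0.5816
Dz-173: 58.16%, Dz-175: 41.84%.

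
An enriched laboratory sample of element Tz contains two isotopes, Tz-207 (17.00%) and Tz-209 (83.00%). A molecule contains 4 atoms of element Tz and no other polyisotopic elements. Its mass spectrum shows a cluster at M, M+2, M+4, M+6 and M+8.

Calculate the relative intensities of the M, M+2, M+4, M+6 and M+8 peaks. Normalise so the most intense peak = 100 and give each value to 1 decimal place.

Expanding (0.1700 + 0.8300)^4:
P(M) = 0.1700^4 = 0.000835
P(M+2) = 4 × 0.1700^3 × 0.8300^1 = 0.016311
P(M+4) = 6 × 0.1700^2 × 0.8300^2 = 0.119455
P(M+6) = 4 × 0.1700^1 × 0.8300^3 = 0.388815
P(M+8) = 0.8300^4 = 0.474583
The M+8 peak is largest (0.474583); scaling to 100 gives 0.2 : 3.4 : 25.2 : 81.9 : 100.0.

0.2 : 3.4 : 25.2 : 81.9 : 100.0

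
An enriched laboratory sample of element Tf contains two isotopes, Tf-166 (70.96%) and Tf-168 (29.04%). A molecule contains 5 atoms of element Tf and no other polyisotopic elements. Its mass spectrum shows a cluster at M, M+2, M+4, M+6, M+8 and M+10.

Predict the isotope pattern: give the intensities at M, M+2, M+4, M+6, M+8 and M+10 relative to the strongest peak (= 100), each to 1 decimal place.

Each Tf atom is independently Tf-166 (p = 0.7096) or Tf-168 (q = 0.2904); the cluster is the binomial expansion (p + q)^5.
P(M) = 0.7096^5 = 0.179915
P(M+2) = 5 × 0.7096^4 × 0.2904^1 = 0.368147
P(M+4) = 10 × 0.7096^3 × 0.2904^2 = 0.301324
P(M+6) = 10 × 0.7096^2 × 0.2904^3 = 0.123315
P(M+8) = 5 × 0.7096^1 × 0.2904^4 = 0.025233
P(M+10) = 0.2904^5 = 0.002065
The M+2 peak is largest (0.368147); scaling to 100 gives 48.9 : 100.0 : 81.8 : 33.5 : 6.9 : 0.6.

48.9 : 100.0 : 81.8 : 33.5 : 6.9 : 0.6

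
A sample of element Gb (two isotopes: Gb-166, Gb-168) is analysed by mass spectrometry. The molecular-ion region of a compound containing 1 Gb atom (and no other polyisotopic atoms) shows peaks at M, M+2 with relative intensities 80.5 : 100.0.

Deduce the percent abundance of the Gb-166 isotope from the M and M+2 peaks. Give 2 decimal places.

If p is the fraction of Gb that is Gb-166, then I(M+2)/I(M) = [C(1,1)·p^0·(1−p)] / p^1 = 1·(1−p)/p = 100.0/80.5 = 1.2422
(1−p)/p = 1.2422/1 = 1.2422  ⇒  p = 1/(1 + 1.2422) = 0.4460
Gb-166: 44.60%, Gb-168: 55.40%.

44.60%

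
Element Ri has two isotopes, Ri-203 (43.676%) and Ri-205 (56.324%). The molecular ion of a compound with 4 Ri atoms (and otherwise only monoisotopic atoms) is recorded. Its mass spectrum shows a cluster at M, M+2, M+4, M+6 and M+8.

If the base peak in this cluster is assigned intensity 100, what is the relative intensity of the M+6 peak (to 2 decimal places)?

85.97

(0.43676 + 0.56324)^4 gives M 0.0364, M+2 0.1877, M+4 0.3631, M+6 0.3122, M+8 0.1006; the largest is M+4.
P(M+4) = C(4,2) × 0.43676^2 × 0.56324^2 = 6 × 0.1907593 × 0.3172393 = 0.363098 (base)
P(M+6) = C(4,3) × 0.43676^1 × 0.56324^3 = 4 × 0.43676 × 0.17868186 = 0.312164
Relative intensity = 0.312164 / 0.363098 × 100 = 85.97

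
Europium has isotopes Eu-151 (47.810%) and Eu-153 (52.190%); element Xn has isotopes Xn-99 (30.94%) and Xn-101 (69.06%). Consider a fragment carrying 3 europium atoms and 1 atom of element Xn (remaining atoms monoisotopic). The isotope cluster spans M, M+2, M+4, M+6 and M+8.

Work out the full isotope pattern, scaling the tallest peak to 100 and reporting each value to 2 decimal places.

9.19 : 50.59 : 100.00 : 85.26 : 26.67

Europium pattern (n=3): 0.10928391 : 0.3578871 : 0.39067407 : 0.14215492
Element Xn pattern (n=1): 0.3094 : 0.6906
Convolve the two distributions (both contribute in 2-u steps):
  M: 0.10928391×0.3094 = 0.033812
  M+2: 0.10928391×0.6906 + 0.3578871×0.3094 = 0.186202
  M+4: 0.3578871×0.6906 + 0.39067407×0.3094 = 0.368031
  M+6: 0.39067407×0.6906 + 0.14215492×0.3094 = 0.313782
  M+8: 0.14215492×0.6906 = 0.098172
Scale to base peak (0.368031) = 100: 9.19 : 50.59 : 100.00 : 85.26 : 26.67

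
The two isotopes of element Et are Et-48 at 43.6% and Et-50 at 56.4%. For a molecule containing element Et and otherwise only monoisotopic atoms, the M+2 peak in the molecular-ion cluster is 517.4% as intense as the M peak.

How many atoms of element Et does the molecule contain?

With n Et atoms, P(M+2)/P(M) = C(n,1)·p^(n−1)q / p^n = n·q/p = n · 0.564/0.436.
n = 5.174 × 0.436/0.564 = 4.00 ≈ 4

4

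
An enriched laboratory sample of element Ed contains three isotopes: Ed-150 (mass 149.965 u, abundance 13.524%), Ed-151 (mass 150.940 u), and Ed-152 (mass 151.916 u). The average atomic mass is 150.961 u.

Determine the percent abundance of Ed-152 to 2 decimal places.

Let x and y be the fractions of Ed-151 and Ed-152. Then x + y = 1 − 0.13524 = 0.86476 and 150.940x + 151.916y = 150.961 − 0.13524×149.965 = 130.6797334.
Substituting: 150.940x + 151.916(0.86476 − x) = 130.6797334
(150.940 − 151.916)x = -0.69114676  ⇒  x = 0.70814, y = 0.15662
Ed-151: 70.81%, Ed-152: 15.66%.

15.66%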